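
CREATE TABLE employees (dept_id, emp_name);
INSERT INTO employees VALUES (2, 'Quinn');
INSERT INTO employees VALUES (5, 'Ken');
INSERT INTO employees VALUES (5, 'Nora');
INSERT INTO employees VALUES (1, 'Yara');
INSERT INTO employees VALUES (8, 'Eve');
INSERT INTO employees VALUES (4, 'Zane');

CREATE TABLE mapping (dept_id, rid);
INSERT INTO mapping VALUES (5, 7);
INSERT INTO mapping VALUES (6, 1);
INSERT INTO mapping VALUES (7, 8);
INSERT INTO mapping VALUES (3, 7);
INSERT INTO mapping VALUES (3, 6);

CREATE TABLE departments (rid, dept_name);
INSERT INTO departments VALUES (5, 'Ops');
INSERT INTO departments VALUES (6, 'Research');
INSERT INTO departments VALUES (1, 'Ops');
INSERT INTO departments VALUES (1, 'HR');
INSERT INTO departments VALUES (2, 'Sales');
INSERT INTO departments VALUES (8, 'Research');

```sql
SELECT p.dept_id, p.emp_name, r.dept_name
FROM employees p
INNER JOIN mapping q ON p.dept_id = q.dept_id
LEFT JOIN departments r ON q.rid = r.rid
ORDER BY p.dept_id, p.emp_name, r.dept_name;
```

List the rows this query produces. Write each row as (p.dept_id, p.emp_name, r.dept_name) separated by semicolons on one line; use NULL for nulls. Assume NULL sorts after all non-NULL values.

(5, Ken, NULL); (5, Nora, NULL)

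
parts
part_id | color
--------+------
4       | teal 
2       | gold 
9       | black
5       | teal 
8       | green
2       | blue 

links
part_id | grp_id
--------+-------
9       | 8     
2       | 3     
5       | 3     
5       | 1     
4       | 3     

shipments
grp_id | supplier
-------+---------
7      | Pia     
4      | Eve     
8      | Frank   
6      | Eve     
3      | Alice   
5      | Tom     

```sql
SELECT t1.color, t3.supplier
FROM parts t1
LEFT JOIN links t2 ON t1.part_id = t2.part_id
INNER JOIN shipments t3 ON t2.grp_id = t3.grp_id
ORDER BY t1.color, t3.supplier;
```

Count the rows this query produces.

5

Step 1 — t1 LEFT JOIN t2 on part_id → 7 row(s).
Then INNER JOIN `shipments t3` on grp_id: keep only rows whose t2.grp_id appears in t3.
Result: 5 row(s).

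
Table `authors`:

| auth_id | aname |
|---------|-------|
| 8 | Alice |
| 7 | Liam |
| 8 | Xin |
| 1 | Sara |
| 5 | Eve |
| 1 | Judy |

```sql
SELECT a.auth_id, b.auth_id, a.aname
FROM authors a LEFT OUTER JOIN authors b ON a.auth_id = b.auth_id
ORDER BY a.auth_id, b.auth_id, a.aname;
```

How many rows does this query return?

LEFT JOIN keeps every row from `authors a`; unmatched rows get NULL for `authors b`'s columns.
Matching on a.auth_id = b.auth_id.
- a row (auth_id=8): matches 2 b row(s) → 2 output row(s).
- a row (auth_id=7): matches 1 b row(s) → 1 output row(s).
- a row (auth_id=8): matches 2 b row(s) → 2 output row(s).
- a row (auth_id=1): matches 2 b row(s) → 2 output row(s).
- a row (auth_id=5): matches 1 b row(s) → 1 output row(s).
- a row (auth_id=1): matches 2 b row(s) → 2 output row(s).
Total: 10 rows.

10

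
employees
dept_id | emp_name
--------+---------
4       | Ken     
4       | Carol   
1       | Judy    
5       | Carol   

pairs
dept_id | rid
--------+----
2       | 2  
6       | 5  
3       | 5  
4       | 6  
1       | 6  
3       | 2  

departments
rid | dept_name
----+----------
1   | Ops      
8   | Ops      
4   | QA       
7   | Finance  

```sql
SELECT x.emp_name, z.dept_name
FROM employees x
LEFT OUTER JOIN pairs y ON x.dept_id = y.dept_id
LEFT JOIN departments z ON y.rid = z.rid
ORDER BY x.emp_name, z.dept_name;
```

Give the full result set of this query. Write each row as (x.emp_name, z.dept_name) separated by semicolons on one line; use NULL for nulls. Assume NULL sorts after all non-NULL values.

(Carol, NULL); (Carol, NULL); (Judy, NULL); (Ken, NULL)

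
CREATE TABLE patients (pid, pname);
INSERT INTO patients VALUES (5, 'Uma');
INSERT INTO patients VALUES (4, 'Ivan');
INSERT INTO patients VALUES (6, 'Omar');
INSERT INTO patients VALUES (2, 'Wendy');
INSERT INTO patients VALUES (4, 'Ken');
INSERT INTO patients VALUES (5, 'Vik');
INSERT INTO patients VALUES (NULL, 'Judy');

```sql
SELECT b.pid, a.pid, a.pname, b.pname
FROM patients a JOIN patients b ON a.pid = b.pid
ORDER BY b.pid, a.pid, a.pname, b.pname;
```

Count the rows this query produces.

10

INNER JOIN keeps only pairs where the ON condition holds.
Matching on a.pid = b.pid. A NULL in a compared column never satisfies the condition.
Matched pairs: 10.
Total: 10 rows.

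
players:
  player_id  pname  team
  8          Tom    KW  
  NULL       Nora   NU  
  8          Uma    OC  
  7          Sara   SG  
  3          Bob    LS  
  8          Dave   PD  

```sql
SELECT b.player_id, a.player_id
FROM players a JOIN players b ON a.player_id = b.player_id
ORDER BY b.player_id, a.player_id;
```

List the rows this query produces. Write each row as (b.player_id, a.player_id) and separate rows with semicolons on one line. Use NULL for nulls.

INNER JOIN keeps only pairs where the ON condition holds.
Matching on a.player_id = b.player_id. A NULL in a compared column never satisfies the condition.
- player_id=8: 3 matching b row(s), so 3 row(s) emitted.
- player_id=NULL: no matching b row, dropped.
- player_id=8: 3 matching b row(s), so 3 row(s) emitted.
- player_id=7: 1 matching b row(s), so 1 row(s) emitted.
- player_id=3: 1 matching b row(s), so 1 row(s) emitted.
- player_id=8: 3 matching b row(s), so 3 row(s) emitted.

(3, 3); (7, 7); (8, 8); (8, 8); (8, 8); (8, 8); (8, 8); (8, 8); (8, 8); (8, 8); (8, 8)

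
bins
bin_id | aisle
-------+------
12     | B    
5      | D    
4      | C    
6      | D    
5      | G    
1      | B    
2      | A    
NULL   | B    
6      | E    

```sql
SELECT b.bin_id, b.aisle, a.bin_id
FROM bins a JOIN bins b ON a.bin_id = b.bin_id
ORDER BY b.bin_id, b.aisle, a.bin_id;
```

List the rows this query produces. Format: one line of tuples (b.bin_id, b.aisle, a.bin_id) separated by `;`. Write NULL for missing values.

INNER JOIN keeps only pairs where the ON condition holds.
Matching on a.bin_id = b.bin_id. A NULL in a compared column never satisfies the condition.
Matched pairs: 12.

(1, B, 1); (2, A, 2); (4, C, 4); (5, D, 5); (5, D, 5); (5, G, 5); (5, G, 5); (6, D, 6); (6, D, 6); (6, E, 6); (6, E, 6); (12, B, 12)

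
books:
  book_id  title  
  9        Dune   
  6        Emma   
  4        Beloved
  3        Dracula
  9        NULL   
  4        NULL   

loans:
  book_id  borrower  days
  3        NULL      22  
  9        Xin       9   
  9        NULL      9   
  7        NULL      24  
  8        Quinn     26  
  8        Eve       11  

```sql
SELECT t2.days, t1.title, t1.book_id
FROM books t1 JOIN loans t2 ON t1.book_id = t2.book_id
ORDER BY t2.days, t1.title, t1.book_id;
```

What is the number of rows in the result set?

INNER JOIN keeps only pairs where the ON condition holds.
Matching on t1.book_id = t2.book_id.
Matched pairs: 5.
Total: 5 rows.

5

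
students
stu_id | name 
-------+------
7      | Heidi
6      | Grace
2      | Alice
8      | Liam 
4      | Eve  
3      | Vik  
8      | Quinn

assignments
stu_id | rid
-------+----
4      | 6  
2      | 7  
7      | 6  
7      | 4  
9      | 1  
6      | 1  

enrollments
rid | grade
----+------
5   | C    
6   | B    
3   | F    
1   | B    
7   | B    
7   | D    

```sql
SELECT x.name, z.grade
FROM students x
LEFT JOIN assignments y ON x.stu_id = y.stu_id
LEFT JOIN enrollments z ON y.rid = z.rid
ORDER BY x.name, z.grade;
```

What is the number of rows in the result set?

9

Step 1 — x LEFT JOIN y on stu_id → 8 row(s).
Then LEFT JOIN `enrollments z` on rid: each of those 8 rows is kept; rows whose y.rid has no match in z get NULL for z's columns.
Result: 9 row(s).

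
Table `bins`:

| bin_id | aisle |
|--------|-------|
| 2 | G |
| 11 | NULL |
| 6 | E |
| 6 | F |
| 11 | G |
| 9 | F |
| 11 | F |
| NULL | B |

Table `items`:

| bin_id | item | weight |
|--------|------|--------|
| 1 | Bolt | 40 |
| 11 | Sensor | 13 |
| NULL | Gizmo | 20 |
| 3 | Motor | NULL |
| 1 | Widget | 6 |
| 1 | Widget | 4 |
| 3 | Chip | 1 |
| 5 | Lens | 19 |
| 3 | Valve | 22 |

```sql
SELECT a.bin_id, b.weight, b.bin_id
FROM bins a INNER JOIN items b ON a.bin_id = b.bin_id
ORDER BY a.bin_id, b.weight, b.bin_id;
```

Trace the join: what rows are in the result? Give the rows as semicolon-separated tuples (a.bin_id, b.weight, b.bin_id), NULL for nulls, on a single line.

INNER JOIN keeps only pairs where the ON condition holds.
Matching on a.bin_id = b.bin_id. A NULL in a compared column never satisfies the condition.
Matched pairs: 3.

(11, 13, 11); (11, 13, 11); (11, 13, 11)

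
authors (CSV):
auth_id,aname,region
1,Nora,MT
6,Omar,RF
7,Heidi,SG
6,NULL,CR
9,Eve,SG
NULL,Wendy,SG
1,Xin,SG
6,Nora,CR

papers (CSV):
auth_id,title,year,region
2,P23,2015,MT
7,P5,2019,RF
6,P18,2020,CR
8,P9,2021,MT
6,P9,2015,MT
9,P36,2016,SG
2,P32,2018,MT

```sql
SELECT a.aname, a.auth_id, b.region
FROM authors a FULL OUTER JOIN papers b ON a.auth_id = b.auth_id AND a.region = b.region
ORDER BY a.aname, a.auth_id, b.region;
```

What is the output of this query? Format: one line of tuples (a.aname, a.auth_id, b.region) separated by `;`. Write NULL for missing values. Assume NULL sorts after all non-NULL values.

FULL OUTER JOIN keeps every row from both sides; unmatched rows get NULL for the other side's columns.
Matching on a.auth_id = b.auth_id AND a.region = b.region. A NULL in a compared column never satisfies the condition.
Matched pairs: 3; unmatched a rows kept: 5; unmatched b rows kept: 5.

(Eve, 9, SG); (Heidi, 7, NULL); (Nora, 1, NULL); (Nora, 6, CR); (Omar, 6, NULL); (Wendy, NULL, NULL); (Xin, 1, NULL); (NULL, 6, CR); (NULL, NULL, MT); (NULL, NULL, MT); (NULL, NULL, MT); (NULL, NULL, MT); (NULL, NULL, RF)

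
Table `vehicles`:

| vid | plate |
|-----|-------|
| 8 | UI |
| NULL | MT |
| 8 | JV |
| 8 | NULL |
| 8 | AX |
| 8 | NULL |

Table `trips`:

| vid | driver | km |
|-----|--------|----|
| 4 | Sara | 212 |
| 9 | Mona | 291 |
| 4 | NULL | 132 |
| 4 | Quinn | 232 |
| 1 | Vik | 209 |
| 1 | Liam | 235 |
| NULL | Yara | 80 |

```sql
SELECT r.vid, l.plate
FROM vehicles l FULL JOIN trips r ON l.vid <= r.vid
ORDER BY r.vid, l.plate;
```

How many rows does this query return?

FULL OUTER JOIN keeps every row from both sides; unmatched rows get NULL for the other side's columns.
Matching on l.vid <= r.vid. A NULL in a compared column never satisfies the condition.
Matched pairs: 5; unmatched l rows kept: 1; unmatched r rows kept: 6.
Total: 5 matched + 7 padded = 12 rows.

12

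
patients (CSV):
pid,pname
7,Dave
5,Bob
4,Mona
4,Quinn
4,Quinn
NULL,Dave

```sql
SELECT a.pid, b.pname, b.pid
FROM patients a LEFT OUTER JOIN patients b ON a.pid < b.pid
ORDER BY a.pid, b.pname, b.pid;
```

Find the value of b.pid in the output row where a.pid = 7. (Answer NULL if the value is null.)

NULL

LEFT JOIN keeps every row from `patients a`; unmatched rows get NULL for `patients b`'s columns.
Matching on a.pid < b.pid. A NULL in a compared column never satisfies the condition.
Matched pairs: 7; unmatched a rows kept: 2.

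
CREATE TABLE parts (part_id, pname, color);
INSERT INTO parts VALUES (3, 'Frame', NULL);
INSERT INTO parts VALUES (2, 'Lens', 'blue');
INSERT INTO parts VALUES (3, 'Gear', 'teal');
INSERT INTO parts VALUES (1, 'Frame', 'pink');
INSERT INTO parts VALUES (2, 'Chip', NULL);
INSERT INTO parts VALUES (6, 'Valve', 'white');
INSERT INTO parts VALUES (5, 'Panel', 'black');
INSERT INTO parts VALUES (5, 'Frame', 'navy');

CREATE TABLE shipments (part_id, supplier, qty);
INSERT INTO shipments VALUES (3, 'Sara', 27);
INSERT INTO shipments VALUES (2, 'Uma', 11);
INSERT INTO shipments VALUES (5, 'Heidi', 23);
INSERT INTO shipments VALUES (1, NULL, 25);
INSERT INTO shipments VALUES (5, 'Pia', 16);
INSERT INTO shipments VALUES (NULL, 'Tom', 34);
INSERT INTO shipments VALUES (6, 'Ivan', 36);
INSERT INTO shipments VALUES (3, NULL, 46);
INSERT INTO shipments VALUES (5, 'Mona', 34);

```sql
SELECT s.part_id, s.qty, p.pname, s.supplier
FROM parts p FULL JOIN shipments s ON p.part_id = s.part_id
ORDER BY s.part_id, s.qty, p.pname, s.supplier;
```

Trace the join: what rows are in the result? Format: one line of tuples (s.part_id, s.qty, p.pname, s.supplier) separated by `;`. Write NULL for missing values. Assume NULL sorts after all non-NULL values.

(1, 25, Frame, NULL); (2, 11, Chip, Uma); (2, 11, Lens, Uma); (3, 27, Frame, Sara); (3, 27, Gear, Sara); (3, 46, Frame, NULL); (3, 46, Gear, NULL); (5, 16, Frame, Pia); (5, 16, Panel, Pia); (5, 23, Frame, Heidi); (5, 23, Panel, Heidi); (5, 34, Frame, Mona); (5, 34, Panel, Mona); (6, 36, Valve, Ivan); (NULL, 34, NULL, Tom)

FULL OUTER JOIN keeps every row from both sides; unmatched rows get NULL for the other side's columns.
Matching on p.part_id = s.part_id. A NULL in a compared column never satisfies the condition.
- p (part_id=3) pairs with 2 row(s) of s.
- p (part_id=2) pairs with 1 row(s) of s.
- p (part_id=3) pairs with 2 row(s) of s.
- p (part_id=1) pairs with 1 row(s) of s.
- p (part_id=2) pairs with 1 row(s) of s.
- p (part_id=6) pairs with 1 row(s) of s.
- p (part_id=5) pairs with 3 row(s) of s.
- p (part_id=5) pairs with 3 row(s) of s.
- plus 1 unmatched s row(s), each kept with NULL p columns.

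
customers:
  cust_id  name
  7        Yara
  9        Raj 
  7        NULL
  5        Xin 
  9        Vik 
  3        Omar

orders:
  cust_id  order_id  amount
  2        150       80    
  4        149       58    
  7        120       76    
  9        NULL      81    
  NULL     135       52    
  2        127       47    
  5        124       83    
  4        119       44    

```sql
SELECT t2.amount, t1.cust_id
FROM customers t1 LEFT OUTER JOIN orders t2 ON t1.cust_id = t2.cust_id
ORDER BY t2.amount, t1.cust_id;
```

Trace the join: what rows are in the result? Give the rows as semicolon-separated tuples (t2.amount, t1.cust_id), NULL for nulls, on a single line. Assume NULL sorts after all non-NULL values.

(76, 7); (76, 7); (81, 9); (81, 9); (83, 5); (NULL, 3)

LEFT JOIN keeps every row from `customers`; unmatched rows get NULL for `orders`'s columns.
Matching on t1.cust_id = t2.cust_id. A NULL in a compared column never satisfies the condition.
Matched pairs: 5; unmatched t1 rows kept: 1.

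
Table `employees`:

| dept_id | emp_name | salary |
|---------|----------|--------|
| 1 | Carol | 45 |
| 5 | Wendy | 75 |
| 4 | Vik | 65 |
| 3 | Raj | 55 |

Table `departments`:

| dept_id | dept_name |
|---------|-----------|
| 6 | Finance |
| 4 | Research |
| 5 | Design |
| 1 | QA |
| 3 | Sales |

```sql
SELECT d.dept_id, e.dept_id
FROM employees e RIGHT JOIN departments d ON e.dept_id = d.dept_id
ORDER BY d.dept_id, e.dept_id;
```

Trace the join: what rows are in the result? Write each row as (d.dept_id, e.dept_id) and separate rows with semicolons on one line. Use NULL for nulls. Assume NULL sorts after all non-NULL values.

(1, 1); (3, 3); (4, 4); (5, 5); (6, NULL)

RIGHT JOIN keeps every row from `departments`; unmatched rows get NULL for `employees`'s columns.
Matching on e.dept_id = d.dept_id.
- e row (dept_id=1): matches 1 d row(s) → 1 output row(s).
- e row (dept_id=5): matches 1 d row(s) → 1 output row(s).
- e row (dept_id=4): matches 1 d row(s) → 1 output row(s).
- e row (dept_id=3): matches 1 d row(s) → 1 output row(s).
- 1 row(s) from d found no e partner → padded with NULL.
After projecting and ordering:
d.dept_id | e.dept_id
1 | 1
3 | 3
4 | 4
5 | 5
6 | NULL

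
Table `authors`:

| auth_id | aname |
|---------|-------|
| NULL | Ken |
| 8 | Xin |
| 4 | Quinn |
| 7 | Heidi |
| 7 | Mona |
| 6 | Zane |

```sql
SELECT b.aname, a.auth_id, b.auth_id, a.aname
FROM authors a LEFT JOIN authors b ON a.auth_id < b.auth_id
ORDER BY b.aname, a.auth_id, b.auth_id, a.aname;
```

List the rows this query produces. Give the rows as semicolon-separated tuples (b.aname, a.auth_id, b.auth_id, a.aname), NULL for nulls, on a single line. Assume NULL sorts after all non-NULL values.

(Heidi, 4, 7, Quinn); (Heidi, 6, 7, Zane); (Mona, 4, 7, Quinn); (Mona, 6, 7, Zane); (Xin, 4, 8, Quinn); (Xin, 6, 8, Zane); (Xin, 7, 8, Heidi); (Xin, 7, 8, Mona); (Zane, 4, 6, Quinn); (NULL, 8, NULL, Xin); (NULL, NULL, NULL, Ken)

LEFT JOIN keeps every row from `authors a`; unmatched rows get NULL for `authors b`'s columns.
Matching on a.auth_id < b.auth_id. A NULL in a compared column never satisfies the condition.
- a (auth_id=NULL) has no partner → padded with NULL.
- a (auth_id=8) has no partner → padded with NULL.
- a (auth_id=4) pairs with 4 row(s) of b.
- a (auth_id=7) pairs with 1 row(s) of b.
- a (auth_id=7) pairs with 1 row(s) of b.
- a (auth_id=6) pairs with 3 row(s) of b.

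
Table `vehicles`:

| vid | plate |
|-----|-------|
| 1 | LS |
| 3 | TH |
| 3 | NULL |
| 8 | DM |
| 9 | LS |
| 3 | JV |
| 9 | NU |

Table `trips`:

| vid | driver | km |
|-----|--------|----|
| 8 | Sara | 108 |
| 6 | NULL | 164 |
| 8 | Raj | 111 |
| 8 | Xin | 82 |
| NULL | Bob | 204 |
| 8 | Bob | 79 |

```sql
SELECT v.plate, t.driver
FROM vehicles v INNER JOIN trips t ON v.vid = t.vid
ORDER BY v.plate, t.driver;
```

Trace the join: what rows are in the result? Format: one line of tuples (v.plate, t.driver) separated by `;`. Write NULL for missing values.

INNER JOIN keeps only pairs where the ON condition holds.
Matching on v.vid = t.vid. A NULL in a compared column never satisfies the condition.
Matched pairs: 4.

(DM, Bob); (DM, Raj); (DM, Sara); (DM, Xin)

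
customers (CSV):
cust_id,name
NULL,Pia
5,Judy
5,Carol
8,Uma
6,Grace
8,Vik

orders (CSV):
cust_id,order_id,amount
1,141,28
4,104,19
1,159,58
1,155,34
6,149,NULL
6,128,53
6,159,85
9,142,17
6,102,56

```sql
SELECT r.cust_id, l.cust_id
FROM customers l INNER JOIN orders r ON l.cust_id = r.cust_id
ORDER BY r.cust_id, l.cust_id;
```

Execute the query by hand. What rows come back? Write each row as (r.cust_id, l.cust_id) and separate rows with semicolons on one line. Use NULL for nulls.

(6, 6); (6, 6); (6, 6); (6, 6)

INNER JOIN keeps only pairs where the ON condition holds.
Matching on l.cust_id = r.cust_id. A NULL in a compared column never satisfies the condition.
- l (cust_id=NULL) has no partner → excluded.
- l (cust_id=5) has no partner → excluded.
- l (cust_id=5) has no partner → excluded.
- l (cust_id=8) has no partner → excluded.
- l (cust_id=6) pairs with 4 row(s) of r.
- l (cust_id=8) has no partner → excluded.
After projecting and ordering:
r.cust_id | l.cust_id
6 | 6
6 | 6
6 | 6
6 | 6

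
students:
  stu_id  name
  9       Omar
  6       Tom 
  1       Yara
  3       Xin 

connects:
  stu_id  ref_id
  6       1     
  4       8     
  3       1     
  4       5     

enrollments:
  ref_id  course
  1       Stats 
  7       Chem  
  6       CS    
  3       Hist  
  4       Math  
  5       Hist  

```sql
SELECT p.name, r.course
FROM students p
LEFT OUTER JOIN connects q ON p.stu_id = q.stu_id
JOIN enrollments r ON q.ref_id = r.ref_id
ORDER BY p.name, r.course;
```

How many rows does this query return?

2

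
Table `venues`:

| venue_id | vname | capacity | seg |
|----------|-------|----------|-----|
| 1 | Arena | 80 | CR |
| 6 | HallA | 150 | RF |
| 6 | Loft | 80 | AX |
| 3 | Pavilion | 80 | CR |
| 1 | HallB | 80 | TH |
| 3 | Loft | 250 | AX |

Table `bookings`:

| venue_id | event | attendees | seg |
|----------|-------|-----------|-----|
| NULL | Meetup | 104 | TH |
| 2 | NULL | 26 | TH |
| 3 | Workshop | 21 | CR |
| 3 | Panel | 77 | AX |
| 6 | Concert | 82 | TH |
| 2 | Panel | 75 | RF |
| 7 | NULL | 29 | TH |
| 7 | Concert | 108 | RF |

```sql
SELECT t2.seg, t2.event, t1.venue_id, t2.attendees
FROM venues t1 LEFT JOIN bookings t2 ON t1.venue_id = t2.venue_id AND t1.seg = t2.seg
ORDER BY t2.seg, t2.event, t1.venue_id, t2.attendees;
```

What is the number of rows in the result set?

6

LEFT JOIN keeps every row from `venues`; unmatched rows get NULL for `bookings`'s columns.
Matching on t1.venue_id = t2.venue_id AND t1.seg = t2.seg. A NULL in a compared column never satisfies the condition.
Matched pairs: 2; unmatched t1 rows kept: 4.
Total: 2 matched + 4 padded = 6 rows.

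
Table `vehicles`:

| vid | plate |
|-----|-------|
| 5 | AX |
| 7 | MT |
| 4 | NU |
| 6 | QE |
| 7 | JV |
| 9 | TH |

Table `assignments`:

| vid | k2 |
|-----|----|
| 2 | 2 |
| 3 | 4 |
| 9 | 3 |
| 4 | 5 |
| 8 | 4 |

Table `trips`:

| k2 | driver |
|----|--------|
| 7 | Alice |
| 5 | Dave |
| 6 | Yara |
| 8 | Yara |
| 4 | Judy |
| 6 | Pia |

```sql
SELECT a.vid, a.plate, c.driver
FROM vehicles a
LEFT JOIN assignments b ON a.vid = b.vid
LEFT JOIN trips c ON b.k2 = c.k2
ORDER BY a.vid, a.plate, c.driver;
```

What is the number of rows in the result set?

Joins associate left-to-right: vehicles LEFT JOIN assignments on vid gives 6 intermediate row(s).
Then LEFT JOIN `trips c` on k2: each of those 6 rows is kept; rows whose b.k2 has no match in c get NULL for c's columns.
Result: 6 row(s).

6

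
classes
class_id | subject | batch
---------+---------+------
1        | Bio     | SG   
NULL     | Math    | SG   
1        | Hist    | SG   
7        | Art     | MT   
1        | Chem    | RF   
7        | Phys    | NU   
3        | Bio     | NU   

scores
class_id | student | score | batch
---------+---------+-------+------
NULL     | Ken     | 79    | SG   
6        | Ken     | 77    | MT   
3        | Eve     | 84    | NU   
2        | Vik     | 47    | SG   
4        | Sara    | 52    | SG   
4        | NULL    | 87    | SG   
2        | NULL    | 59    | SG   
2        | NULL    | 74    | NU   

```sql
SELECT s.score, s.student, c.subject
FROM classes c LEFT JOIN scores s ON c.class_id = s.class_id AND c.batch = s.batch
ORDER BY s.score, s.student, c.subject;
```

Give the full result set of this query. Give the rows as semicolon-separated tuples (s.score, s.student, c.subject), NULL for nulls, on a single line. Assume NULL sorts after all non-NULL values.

(84, Eve, Bio); (NULL, NULL, Art); (NULL, NULL, Bio); (NULL, NULL, Chem); (NULL, NULL, Hist); (NULL, NULL, Math); (NULL, NULL, Phys)

LEFT JOIN keeps every row from `classes`; unmatched rows get NULL for `scores`'s columns.
Matching on c.class_id = s.class_id AND c.batch = s.batch. A NULL in a compared column never satisfies the condition.
- c row (class_id=1, batch=SG): no match → kept, s columns NULL.
- c row (class_id=NULL, batch=SG): no match → kept, s columns NULL.
- c row (class_id=1, batch=SG): no match → kept, s columns NULL.
- c row (class_id=7, batch=MT): no match → kept, s columns NULL.
- c row (class_id=1, batch=RF): no match → kept, s columns NULL.
- c row (class_id=7, batch=NU): no match → kept, s columns NULL.
- c row (class_id=3, batch=NU): matches 1 s row(s) → 1 output row(s).
After projecting and ordering:
s.score | s.student | c.subject
84 | Eve | Bio
NULL | NULL | Art
NULL | NULL | Bio
NULL | NULL | Chem
NULL | NULL | Hist
NULL | NULL | Math
NULL | NULL | Phys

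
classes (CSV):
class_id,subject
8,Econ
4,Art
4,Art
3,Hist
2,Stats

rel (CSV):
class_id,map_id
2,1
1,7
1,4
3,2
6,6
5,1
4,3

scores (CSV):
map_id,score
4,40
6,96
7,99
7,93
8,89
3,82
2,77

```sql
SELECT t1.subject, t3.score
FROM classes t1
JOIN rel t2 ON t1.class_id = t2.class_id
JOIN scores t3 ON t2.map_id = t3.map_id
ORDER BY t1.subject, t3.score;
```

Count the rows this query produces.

Step 1 — t1 INNER JOIN t2 on class_id → 4 row(s).
Then INNER JOIN `scores t3` on map_id: keep only rows whose t2.map_id appears in t3.
Result: 3 row(s).

3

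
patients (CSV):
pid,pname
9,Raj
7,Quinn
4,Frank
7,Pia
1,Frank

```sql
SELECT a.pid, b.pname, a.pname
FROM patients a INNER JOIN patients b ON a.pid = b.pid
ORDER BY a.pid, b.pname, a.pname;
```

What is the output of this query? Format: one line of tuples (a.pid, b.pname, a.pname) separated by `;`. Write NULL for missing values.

(1, Frank, Frank); (4, Frank, Frank); (7, Pia, Pia); (7, Pia, Quinn); (7, Quinn, Pia); (7, Quinn, Quinn); (9, Raj, Raj)

INNER JOIN keeps only pairs where the ON condition holds.
Matching on a.pid = b.pid.
- pid=9: 1 matching b row(s), so 1 row(s) emitted.
- pid=7: 2 matching b row(s), so 2 row(s) emitted.
- pid=4: 1 matching b row(s), so 1 row(s) emitted.
- pid=7: 2 matching b row(s), so 2 row(s) emitted.
- pid=1: 1 matching b row(s), so 1 row(s) emitted.
After projecting and ordering:
a.pid | b.pname | a.pname
1 | Frank | Frank
4 | Frank | Frank
7 | Pia | Pia
7 | Pia | Quinn
7 | Quinn | Pia
7 | Quinn | Quinn
9 | Raj | Raj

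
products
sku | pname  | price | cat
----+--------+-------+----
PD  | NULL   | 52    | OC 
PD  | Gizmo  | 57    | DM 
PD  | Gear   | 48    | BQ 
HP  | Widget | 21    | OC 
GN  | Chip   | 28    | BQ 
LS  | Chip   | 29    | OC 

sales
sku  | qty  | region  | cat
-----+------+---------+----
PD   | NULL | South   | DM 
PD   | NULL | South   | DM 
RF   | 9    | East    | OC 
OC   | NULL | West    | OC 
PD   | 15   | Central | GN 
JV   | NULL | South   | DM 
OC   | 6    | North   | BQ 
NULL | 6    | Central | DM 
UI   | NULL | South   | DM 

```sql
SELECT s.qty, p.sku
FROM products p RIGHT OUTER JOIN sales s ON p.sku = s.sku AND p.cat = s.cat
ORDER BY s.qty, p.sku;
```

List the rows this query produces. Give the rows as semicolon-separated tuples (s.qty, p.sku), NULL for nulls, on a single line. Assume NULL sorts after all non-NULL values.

(6, NULL); (6, NULL); (9, NULL); (15, NULL); (NULL, PD); (NULL, PD); (NULL, NULL); (NULL, NULL); (NULL, NULL)

RIGHT JOIN keeps every row from `sales`; unmatched rows get NULL for `products`'s columns.
Matching on p.sku = s.sku AND p.cat = s.cat. A NULL in a compared column never satisfies the condition.
- p (sku=PD, cat=OC) has no partner in s.
- p (sku=PD, cat=DM) pairs with 2 row(s) of s.
- p (sku=PD, cat=BQ) has no partner in s.
- p (sku=HP, cat=OC) has no partner in s.
- p (sku=GN, cat=BQ) has no partner in s.
- p (sku=LS, cat=OC) has no partner in s.
- 7 s row(s) had no p match → kept, p columns NULL.
After projecting and ordering:
s.qty | p.sku
6 | NULL
6 | NULL
9 | NULL
15 | NULL
NULL | PD
NULL | PD
NULL | NULL
NULL | NULL
NULL | NULL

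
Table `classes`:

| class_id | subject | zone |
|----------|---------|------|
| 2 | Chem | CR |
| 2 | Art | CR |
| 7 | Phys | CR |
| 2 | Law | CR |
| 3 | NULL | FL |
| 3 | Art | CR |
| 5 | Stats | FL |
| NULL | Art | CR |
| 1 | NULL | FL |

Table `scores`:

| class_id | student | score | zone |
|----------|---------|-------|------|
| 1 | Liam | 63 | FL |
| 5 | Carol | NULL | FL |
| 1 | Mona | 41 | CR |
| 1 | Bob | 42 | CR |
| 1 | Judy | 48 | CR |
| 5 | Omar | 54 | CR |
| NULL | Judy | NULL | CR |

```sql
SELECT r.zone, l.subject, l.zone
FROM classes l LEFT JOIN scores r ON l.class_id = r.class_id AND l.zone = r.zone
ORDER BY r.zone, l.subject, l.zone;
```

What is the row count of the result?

9

LEFT JOIN keeps every row from `classes`; unmatched rows get NULL for `scores`'s columns.
Matching on l.class_id = r.class_id AND l.zone = r.zone. A NULL in a compared column never satisfies the condition.
- l (class_id=2, zone=CR) has no partner → padded with NULL.
- l (class_id=2, zone=CR) has no partner → padded with NULL.
- l (class_id=7, zone=CR) has no partner → padded with NULL.
- l (class_id=2, zone=CR) has no partner → padded with NULL.
- l (class_id=3, zone=FL) has no partner → padded with NULL.
- l (class_id=3, zone=CR) has no partner → padded with NULL.
- l (class_id=5, zone=FL) pairs with 1 row(s) of r.
- l (class_id=NULL, zone=CR) has no partner → padded with NULL.
- l (class_id=1, zone=FL) pairs with 1 row(s) of r.
Total: 2 matched + 7 padded = 9 rows.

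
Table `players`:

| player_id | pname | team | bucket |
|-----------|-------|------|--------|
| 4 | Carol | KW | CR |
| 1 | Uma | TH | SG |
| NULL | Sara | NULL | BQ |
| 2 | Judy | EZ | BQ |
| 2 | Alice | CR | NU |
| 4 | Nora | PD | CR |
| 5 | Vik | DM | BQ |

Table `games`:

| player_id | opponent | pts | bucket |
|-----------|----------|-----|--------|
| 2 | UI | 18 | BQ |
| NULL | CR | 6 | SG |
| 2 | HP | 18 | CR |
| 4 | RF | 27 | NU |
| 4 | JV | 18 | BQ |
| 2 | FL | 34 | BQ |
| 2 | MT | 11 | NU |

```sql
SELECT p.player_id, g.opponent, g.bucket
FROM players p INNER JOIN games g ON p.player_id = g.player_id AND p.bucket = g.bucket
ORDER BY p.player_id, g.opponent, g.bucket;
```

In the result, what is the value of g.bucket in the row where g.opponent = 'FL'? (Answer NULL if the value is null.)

INNER JOIN keeps only pairs where the ON condition holds.
Matching on p.player_id = g.player_id AND p.bucket = g.bucket. A NULL in a compared column never satisfies the condition.
Matched pairs: 3.

BQ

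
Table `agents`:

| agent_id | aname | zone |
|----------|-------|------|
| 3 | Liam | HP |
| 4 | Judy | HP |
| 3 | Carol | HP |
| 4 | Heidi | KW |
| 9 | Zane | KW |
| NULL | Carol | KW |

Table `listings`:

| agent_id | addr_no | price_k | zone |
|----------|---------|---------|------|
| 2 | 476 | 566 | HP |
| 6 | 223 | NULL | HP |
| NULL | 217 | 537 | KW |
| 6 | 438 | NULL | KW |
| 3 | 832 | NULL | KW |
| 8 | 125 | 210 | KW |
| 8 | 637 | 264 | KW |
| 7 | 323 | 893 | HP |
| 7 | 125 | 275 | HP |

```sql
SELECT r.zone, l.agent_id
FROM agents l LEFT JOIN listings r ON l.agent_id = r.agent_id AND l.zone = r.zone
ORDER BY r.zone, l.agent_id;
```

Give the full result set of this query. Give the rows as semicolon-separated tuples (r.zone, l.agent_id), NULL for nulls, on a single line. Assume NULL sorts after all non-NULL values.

(NULL, 3); (NULL, 3); (NULL, 4); (NULL, 4); (NULL, 9); (NULL, NULL)

LEFT JOIN keeps every row from `agents`; unmatched rows get NULL for `listings`'s columns.
Matching on l.agent_id = r.agent_id AND l.zone = r.zone. A NULL in a compared column never satisfies the condition.
Matched pairs: 0; unmatched l rows kept: 6.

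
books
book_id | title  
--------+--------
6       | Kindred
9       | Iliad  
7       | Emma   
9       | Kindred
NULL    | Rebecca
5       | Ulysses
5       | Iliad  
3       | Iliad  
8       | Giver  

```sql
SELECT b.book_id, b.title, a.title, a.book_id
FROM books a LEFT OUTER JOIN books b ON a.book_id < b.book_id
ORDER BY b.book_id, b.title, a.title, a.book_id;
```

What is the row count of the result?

29

LEFT JOIN keeps every row from `books a`; unmatched rows get NULL for `books b`'s columns.
Matching on a.book_id < b.book_id. A NULL in a compared column never satisfies the condition.
- a[0] book_id=6 → 4 match(es) in b → 4 row(s).
- a[1] book_id=9 → no match; kept with NULLs on the b side.
- a[2] book_id=7 → 3 match(es) in b → 3 row(s).
- a[3] book_id=9 → no match; kept with NULLs on the b side.
- a[4] book_id=NULL → no match; kept with NULLs on the b side.
- a[5] book_id=5 → 5 match(es) in b → 5 row(s).
- a[6] book_id=5 → 5 match(es) in b → 5 row(s).
- a[7] book_id=3 → 7 match(es) in b → 7 row(s).
- a[8] book_id=8 → 2 match(es) in b → 2 row(s).
Total: 26 matched + 3 padded = 29 rows.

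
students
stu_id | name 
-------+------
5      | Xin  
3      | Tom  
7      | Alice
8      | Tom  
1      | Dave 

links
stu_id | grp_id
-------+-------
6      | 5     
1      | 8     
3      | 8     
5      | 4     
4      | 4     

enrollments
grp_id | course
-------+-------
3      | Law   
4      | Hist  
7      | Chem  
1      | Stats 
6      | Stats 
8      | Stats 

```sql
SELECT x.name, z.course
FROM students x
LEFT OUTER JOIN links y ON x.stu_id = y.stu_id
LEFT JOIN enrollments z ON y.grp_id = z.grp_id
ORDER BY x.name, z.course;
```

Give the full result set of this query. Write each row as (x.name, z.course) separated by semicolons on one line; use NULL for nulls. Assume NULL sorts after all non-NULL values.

Joins associate left-to-right: students LEFT JOIN links on stu_id gives 5 intermediate row(s).
Then LEFT JOIN `enrollments z` on grp_id: each of those 5 rows is kept; rows whose y.grp_id has no match in z get NULL for z's columns.

(Alice, NULL); (Dave, Stats); (Tom, Stats); (Tom, NULL); (Xin, Hist)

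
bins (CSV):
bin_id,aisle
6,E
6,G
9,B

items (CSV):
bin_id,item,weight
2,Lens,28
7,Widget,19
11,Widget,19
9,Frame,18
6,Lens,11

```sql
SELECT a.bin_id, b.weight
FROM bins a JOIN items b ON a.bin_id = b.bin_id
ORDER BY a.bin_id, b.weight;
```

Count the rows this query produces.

3

INNER JOIN keeps only pairs where the ON condition holds.
Matching on a.bin_id = b.bin_id.
Matched pairs: 3.
Total: 3 rows.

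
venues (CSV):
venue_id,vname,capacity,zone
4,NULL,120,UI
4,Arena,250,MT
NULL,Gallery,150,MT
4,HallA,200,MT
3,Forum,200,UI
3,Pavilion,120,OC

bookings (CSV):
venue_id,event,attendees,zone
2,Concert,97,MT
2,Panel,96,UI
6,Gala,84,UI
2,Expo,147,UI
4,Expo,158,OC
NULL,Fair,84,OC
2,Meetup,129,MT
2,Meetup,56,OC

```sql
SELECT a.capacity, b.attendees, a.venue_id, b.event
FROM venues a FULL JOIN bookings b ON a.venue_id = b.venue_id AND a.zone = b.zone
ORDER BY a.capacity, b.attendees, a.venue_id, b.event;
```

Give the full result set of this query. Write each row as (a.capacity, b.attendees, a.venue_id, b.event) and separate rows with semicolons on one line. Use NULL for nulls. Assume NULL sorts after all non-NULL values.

(120, NULL, 3, NULL); (120, NULL, 4, NULL); (150, NULL, NULL, NULL); (200, NULL, 3, NULL); (200, NULL, 4, NULL); (250, NULL, 4, NULL); (NULL, 56, NULL, Meetup); (NULL, 84, NULL, Fair); (NULL, 84, NULL, Gala); (NULL, 96, NULL, Panel); (NULL, 97, NULL, Concert); (NULL, 129, NULL, Meetup); (NULL, 147, NULL, Expo); (NULL, 158, NULL, Expo)

FULL OUTER JOIN keeps every row from both sides; unmatched rows get NULL for the other side's columns.
Matching on a.venue_id = b.venue_id AND a.zone = b.zone. A NULL in a compared column never satisfies the condition.
Matched pairs: 0; unmatched a rows kept: 6; unmatched b rows kept: 8.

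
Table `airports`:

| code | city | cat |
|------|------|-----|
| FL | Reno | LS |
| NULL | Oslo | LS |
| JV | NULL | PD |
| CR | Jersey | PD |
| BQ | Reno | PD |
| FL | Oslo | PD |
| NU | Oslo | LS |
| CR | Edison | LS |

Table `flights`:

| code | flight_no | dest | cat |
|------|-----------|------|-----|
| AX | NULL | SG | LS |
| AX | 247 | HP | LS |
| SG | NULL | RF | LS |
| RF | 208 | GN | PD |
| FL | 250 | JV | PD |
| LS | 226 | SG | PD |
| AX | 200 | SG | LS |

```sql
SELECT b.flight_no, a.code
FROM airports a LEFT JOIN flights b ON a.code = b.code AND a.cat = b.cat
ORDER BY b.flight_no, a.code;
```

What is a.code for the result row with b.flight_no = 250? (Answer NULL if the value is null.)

LEFT JOIN keeps every row from `airports`; unmatched rows get NULL for `flights`'s columns.
Matching on a.code = b.code AND a.cat = b.cat. A NULL in a compared column never satisfies the condition.
- a row (code=FL, cat=LS): no match → kept, b columns NULL.
- a row (code=NULL, cat=LS): no match → kept, b columns NULL.
- a row (code=JV, cat=PD): no match → kept, b columns NULL.
- a row (code=CR, cat=PD): no match → kept, b columns NULL.
- a row (code=BQ, cat=PD): no match → kept, b columns NULL.
- a row (code=FL, cat=PD): matches 1 b row(s) → 1 output row(s).
- a row (code=NU, cat=LS): no match → kept, b columns NULL.
- a row (code=CR, cat=LS): no match → kept, b columns NULL.

FL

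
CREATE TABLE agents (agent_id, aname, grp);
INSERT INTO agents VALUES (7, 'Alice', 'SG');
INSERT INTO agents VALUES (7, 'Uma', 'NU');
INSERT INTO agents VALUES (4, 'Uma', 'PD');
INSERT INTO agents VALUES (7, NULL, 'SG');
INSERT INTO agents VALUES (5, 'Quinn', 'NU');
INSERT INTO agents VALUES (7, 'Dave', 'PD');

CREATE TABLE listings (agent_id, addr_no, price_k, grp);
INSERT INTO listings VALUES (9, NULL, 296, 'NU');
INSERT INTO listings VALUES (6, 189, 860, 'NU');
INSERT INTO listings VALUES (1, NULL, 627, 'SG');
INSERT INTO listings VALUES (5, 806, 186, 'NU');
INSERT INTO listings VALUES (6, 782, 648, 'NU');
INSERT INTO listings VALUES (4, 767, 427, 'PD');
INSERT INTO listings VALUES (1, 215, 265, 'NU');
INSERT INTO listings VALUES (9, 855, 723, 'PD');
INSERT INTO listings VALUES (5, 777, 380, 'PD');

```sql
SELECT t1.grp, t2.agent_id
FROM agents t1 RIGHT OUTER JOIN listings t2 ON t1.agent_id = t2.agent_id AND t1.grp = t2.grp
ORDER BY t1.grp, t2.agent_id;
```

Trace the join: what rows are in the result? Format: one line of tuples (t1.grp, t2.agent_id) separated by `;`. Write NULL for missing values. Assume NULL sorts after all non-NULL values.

(NU, 5); (PD, 4); (NULL, 1); (NULL, 1); (NULL, 5); (NULL, 6); (NULL, 6); (NULL, 9); (NULL, 9)

RIGHT JOIN keeps every row from `listings`; unmatched rows get NULL for `agents`'s columns.
Matching on t1.agent_id = t2.agent_id AND t1.grp = t2.grp.
- agent_id=7, grp=SG: no matching t2 row.
- agent_id=7, grp=NU: no matching t2 row.
- agent_id=4, grp=PD: 1 matching t2 row(s), so 1 row(s) emitted.
- agent_id=7, grp=SG: no matching t2 row.
- agent_id=5, grp=NU: 1 matching t2 row(s), so 1 row(s) emitted.
- agent_id=7, grp=PD: no matching t2 row.
- 7 t2 row(s) had no t1 match → kept, t1 columns NULL.
After projecting and ordering:
t1.grp | t2.agent_id
NU | 5
PD | 4
NULL | 1
NULL | 1
NULL | 5
NULL | 6
NULL | 6
NULL | 9
NULL | 9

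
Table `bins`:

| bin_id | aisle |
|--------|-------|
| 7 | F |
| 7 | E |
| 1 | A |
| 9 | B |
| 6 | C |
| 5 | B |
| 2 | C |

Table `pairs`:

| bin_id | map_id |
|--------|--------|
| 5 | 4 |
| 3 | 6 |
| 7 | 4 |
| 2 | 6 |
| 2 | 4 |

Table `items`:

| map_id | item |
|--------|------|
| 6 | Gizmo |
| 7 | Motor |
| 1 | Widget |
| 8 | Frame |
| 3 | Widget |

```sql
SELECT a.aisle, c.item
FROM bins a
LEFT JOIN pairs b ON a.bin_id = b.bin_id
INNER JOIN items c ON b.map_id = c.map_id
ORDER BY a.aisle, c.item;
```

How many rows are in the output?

Step 1 — a LEFT JOIN b on bin_id → 8 row(s).
Then INNER JOIN `items c` on map_id: keep only rows whose b.map_id appears in c.
Result: 1 row(s).

1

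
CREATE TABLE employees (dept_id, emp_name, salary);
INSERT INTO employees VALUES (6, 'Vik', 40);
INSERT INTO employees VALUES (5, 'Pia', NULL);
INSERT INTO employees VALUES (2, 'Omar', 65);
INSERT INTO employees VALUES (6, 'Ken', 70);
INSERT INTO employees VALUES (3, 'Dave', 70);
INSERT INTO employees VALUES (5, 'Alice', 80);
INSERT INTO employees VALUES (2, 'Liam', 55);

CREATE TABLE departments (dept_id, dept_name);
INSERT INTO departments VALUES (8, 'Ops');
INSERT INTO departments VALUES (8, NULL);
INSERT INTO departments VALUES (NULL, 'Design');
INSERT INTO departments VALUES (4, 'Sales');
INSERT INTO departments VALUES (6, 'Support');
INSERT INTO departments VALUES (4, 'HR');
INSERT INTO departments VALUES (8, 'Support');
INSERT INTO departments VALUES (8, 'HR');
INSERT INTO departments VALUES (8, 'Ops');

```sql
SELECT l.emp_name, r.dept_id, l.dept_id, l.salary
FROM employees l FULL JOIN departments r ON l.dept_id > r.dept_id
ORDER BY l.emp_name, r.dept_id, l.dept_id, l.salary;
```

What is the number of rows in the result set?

18

FULL OUTER JOIN keeps every row from both sides; unmatched rows get NULL for the other side's columns.
Matching on l.dept_id > r.dept_id. A NULL in a compared column never satisfies the condition.
- l (dept_id=6) pairs with 2 row(s) of r.
- l (dept_id=5) pairs with 2 row(s) of r.
- l (dept_id=2) has no partner → padded with NULL.
- l (dept_id=6) pairs with 2 row(s) of r.
- l (dept_id=3) has no partner → padded with NULL.
- l (dept_id=5) pairs with 2 row(s) of r.
- l (dept_id=2) has no partner → padded with NULL.
- 7 r row(s) had no l match → kept, l columns NULL.
Total: 8 matched + 10 padded = 18 rows.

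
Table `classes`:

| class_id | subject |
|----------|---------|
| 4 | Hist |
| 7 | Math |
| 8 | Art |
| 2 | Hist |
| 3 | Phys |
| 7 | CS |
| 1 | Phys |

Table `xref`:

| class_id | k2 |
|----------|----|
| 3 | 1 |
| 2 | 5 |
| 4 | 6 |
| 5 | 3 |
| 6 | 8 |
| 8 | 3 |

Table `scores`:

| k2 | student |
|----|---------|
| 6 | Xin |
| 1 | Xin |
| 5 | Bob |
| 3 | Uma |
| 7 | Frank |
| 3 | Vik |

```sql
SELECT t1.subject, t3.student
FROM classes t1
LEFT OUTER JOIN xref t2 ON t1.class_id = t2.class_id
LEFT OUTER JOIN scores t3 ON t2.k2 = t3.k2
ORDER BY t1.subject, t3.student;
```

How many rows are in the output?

8

Step 1 — t1 LEFT JOIN t2 on class_id → 7 row(s).
Then LEFT JOIN `scores t3` on k2: each of those 7 rows is kept; rows whose t2.k2 has no match in t3 get NULL for t3's columns.
Result: 8 row(s).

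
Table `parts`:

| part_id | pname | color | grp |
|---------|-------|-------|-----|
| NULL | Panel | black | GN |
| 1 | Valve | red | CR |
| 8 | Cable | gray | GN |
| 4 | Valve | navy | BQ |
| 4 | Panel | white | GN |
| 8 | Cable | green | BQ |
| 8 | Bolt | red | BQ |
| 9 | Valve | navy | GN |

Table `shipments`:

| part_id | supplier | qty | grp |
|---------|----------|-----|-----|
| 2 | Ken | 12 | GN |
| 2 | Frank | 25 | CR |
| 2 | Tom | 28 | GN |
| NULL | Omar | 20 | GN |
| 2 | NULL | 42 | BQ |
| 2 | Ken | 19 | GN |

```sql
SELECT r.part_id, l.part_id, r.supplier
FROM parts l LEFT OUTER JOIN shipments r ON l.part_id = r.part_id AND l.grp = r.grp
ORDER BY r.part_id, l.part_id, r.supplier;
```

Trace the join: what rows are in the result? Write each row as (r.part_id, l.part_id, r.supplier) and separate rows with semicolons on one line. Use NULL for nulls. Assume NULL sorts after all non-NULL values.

(NULL, 1, NULL); (NULL, 4, NULL); (NULL, 4, NULL); (NULL, 8, NULL); (NULL, 8, NULL); (NULL, 8, NULL); (NULL, 9, NULL); (NULL, NULL, NULL)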